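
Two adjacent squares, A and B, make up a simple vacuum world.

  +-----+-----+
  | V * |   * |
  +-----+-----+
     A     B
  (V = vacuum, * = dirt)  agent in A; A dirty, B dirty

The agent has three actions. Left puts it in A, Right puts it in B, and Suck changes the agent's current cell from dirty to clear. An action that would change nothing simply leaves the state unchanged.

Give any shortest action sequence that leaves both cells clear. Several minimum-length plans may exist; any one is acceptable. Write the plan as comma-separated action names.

Suck, Right, Suck

1. Suck → (A; A:clear, B:dirty)
2. Right → (B; A:clear, B:dirty)
3. Suck → (B; A:clear, B:clear)
min 3: Suck A + move + Suck B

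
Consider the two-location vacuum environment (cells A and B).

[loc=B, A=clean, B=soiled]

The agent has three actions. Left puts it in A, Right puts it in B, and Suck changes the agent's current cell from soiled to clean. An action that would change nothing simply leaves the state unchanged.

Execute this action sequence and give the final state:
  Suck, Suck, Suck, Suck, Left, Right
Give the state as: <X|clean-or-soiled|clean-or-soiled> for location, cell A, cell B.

step 1/6 (Suck): <B|clean|clean>
step 2/6 (Suck): <B|clean|clean>
step 3/6 (Suck): <B|clean|clean>
step 4/6 (Suck): <B|clean|clean>
step 5/6 (Left): <A|clean|clean>
step 6/6 (Right): <B|clean|clean>

<B|clean|clean>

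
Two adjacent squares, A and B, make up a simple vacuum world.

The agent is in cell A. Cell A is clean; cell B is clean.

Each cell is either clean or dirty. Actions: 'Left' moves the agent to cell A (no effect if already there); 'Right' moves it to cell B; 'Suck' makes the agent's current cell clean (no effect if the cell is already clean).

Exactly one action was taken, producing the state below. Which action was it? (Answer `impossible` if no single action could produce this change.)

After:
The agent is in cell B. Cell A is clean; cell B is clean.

Right

try  Left: <A|clean|clean>
try Right: <B|clean|clean>  ← match
try  Suck: <A|clean|clean>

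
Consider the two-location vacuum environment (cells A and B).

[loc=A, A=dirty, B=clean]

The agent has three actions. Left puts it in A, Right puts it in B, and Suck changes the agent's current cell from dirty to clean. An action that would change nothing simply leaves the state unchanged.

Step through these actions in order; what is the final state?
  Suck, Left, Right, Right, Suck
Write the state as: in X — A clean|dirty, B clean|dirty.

t=1 Suck ⇒ in A — A clean, B clean
t=2 Left ⇒ in A — A clean, B clean
t=3 Right ⇒ in B — A clean, B clean
t=4 Right ⇒ in B — A clean, B clean
t=5 Suck ⇒ in B — A clean, B clean

in B — A clean, B clean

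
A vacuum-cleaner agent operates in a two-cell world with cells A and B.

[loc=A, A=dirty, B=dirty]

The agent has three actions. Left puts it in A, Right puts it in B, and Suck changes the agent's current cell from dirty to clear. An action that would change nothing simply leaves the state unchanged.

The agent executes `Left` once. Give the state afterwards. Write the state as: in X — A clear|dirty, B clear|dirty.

start: in A — A dirty, B dirty
[1] after Left: in A — A dirty, B dirty

in A — A dirty, B dirty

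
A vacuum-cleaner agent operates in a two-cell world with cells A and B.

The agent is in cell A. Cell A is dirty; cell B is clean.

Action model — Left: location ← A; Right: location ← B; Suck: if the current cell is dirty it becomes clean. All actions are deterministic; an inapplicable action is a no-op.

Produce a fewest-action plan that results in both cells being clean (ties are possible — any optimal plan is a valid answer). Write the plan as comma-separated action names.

[1] after Suck: in A — A clean, B clean
min 1: A is dirty, one Suck

Suck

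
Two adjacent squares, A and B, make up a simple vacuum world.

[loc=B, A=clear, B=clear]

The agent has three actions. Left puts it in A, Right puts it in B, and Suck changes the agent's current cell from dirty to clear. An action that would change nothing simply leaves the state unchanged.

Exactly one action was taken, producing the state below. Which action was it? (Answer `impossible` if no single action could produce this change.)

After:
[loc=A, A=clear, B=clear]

try  Left: loc=A A=clear B=clear  ← match
try Right: loc=B A=clear B=clear
try  Suck: loc=B A=clear B=clear

Left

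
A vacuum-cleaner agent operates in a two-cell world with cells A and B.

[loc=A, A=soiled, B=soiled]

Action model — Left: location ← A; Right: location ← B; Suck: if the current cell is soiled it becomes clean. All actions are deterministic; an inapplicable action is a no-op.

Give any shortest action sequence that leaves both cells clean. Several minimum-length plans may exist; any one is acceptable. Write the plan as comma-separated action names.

1) do Suck; now (A; A:clean, B:soiled)
2) do Right; now (B; A:clean, B:soiled)
3) do Suck; now (B; A:clean, B:clean)
min 3: Suck A + move + Suck B

Suck, Right, Suck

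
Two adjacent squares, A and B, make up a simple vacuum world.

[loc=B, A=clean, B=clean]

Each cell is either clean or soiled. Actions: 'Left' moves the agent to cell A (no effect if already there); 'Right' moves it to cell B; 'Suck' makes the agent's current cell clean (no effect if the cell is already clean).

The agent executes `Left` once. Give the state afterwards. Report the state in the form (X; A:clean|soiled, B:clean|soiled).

start: (B; A:clean, B:clean)
step 1/1 (Left): (A; A:clean, B:clean)

(A; A:clean, B:clean)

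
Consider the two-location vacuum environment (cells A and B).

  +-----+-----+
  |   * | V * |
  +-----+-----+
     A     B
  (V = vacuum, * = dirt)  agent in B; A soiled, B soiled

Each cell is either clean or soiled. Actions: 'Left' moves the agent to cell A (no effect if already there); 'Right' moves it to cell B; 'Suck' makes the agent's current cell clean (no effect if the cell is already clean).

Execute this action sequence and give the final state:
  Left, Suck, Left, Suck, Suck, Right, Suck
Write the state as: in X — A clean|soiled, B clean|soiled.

1) do Left; now in A — A soiled, B soiled
2) do Suck; now in A — A clean, B soiled
3) do Left; now in A — A clean, B soiled
4) do Suck; now in A — A clean, B soiled
5) do Suck; now in A — A clean, B soiled
6) do Right; now in B — A clean, B soiled
7) do Suck; now in B — A clean, B clean

in B — A clean, B clean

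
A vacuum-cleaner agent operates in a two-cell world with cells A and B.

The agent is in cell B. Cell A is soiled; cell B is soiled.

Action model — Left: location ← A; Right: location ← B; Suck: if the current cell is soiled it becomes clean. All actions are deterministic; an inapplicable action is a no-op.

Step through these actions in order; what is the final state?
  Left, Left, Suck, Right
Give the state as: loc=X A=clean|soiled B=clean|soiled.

loc=B A=clean B=soiled

1) do Left; now loc=A A=soiled B=soiled
2) do Left; now loc=A A=soiled B=soiled
3) do Suck; now loc=A A=clean B=soiled
4) do Right; now loc=B A=clean B=soiled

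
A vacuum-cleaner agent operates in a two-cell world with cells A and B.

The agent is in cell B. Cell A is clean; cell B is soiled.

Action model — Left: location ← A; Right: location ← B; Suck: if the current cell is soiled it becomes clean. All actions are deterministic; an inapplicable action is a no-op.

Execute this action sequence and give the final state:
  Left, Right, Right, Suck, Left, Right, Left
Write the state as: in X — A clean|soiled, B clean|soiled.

in A — A clean, B clean

t=1 Left ⇒ in A — A clean, B soiled
t=2 Right ⇒ in B — A clean, B soiled
t=3 Right ⇒ in B — A clean, B soiled
t=4 Suck ⇒ in B — A clean, B clean
t=5 Left ⇒ in A — A clean, B clean
t=6 Right ⇒ in B — A clean, B clean
t=7 Left ⇒ in A — A clean, B clean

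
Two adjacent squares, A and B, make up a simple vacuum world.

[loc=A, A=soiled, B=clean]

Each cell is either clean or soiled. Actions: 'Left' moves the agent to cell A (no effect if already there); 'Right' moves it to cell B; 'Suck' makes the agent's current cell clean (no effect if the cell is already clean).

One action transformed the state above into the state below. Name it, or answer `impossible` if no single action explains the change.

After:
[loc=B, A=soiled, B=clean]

try  Left: (A; A:soiled, B:clean)
try Right: (B; A:soiled, B:clean)  ← match
try  Suck: (A; A:clean, B:clean)

Right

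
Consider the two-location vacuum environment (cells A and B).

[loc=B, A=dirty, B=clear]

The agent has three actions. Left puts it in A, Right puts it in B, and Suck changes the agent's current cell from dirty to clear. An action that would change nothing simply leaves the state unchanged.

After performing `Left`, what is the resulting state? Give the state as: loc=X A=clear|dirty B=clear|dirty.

loc=A A=dirty B=clear

start: loc=B A=dirty B=clear
step 1/1 (Left): loc=A A=dirty B=clear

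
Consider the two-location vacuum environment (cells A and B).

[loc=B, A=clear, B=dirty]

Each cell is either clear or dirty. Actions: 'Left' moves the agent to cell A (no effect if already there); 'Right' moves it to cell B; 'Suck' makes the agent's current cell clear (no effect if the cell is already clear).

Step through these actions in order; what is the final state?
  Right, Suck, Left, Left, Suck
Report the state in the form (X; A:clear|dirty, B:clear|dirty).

(A; A:clear, B:clear)

t=1 Right ⇒ (B; A:clear, B:dirty)
t=2 Suck ⇒ (B; A:clear, B:clear)
t=3 Left ⇒ (A; A:clear, B:clear)
t=4 Left ⇒ (A; A:clear, B:clear)
t=5 Suck ⇒ (A; A:clear, B:clear)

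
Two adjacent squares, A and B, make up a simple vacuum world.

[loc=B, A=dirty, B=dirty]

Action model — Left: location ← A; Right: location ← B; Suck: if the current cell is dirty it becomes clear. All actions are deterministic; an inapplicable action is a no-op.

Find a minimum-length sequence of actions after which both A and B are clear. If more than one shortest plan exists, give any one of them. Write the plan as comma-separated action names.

t=1 Suck ⇒ in B — A dirty, B clear
t=2 Left ⇒ in A — A dirty, B clear
t=3 Suck ⇒ in A — A clear, B clear
min 3: Suck B + move + Suck A

Suck, Left, Suck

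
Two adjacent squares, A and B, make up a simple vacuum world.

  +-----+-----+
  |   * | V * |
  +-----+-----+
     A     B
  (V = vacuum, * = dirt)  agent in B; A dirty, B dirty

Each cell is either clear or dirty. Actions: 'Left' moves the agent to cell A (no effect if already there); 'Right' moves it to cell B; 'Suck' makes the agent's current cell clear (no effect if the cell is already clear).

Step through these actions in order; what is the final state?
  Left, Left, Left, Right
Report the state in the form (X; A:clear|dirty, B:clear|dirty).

(B; A:dirty, B:dirty)

[1] after Left: (A; A:dirty, B:dirty)
[2] after Left: (A; A:dirty, B:dirty)
[3] after Left: (A; A:dirty, B:dirty)
[4] after Right: (B; A:dirty, B:dirty)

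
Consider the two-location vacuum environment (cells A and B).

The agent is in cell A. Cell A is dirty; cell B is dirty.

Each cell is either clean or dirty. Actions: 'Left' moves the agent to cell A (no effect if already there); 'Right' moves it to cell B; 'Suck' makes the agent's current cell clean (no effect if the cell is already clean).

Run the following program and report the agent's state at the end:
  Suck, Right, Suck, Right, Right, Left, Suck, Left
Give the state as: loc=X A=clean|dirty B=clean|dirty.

1) do Suck; now loc=A A=clean B=dirty
2) do Right; now loc=B A=clean B=dirty
3) do Suck; now loc=B A=clean B=clean
4) do Right; now loc=B A=clean B=clean
5) do Right; now loc=B A=clean B=clean
6) do Left; now loc=A A=clean B=clean
7) do Suck; now loc=A A=clean B=clean
8) do Left; now loc=A A=clean B=clean

loc=A A=clean B=clean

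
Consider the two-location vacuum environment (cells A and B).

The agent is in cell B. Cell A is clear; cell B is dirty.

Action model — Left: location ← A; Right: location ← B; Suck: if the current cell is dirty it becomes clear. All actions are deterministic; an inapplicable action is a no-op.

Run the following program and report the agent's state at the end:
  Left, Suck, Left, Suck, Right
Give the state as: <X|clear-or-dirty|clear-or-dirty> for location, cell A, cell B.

<B|clear|dirty>

1. Left → <A|clear|dirty>
2. Suck → <A|clear|dirty>
3. Left → <A|clear|dirty>
4. Suck → <A|clear|dirty>
5. Right → <B|clear|dirty>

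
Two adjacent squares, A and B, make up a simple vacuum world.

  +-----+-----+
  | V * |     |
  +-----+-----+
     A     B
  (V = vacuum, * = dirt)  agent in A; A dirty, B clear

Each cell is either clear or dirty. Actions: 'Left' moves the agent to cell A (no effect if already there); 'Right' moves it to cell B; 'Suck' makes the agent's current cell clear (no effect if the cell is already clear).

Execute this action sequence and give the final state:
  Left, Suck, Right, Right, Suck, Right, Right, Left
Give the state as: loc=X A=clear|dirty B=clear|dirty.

loc=A A=clear B=clear

step 1/8 (Left): loc=A A=dirty B=clear
step 2/8 (Suck): loc=A A=clear B=clear
step 3/8 (Right): loc=B A=clear B=clear
step 4/8 (Right): loc=B A=clear B=clear
step 5/8 (Suck): loc=B A=clear B=clear
step 6/8 (Right): loc=B A=clear B=clear
step 7/8 (Right): loc=B A=clear B=clear
step 8/8 (Left): loc=A A=clear B=clear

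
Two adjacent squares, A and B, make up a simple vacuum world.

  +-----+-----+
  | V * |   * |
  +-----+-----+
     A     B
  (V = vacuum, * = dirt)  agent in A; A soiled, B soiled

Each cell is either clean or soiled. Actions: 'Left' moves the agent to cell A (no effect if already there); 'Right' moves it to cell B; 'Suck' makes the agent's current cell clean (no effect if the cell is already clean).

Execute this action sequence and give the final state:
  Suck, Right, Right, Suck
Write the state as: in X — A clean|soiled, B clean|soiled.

t=1 Suck ⇒ in A — A clean, B soiled
t=2 Right ⇒ in B — A clean, B soiled
t=3 Right ⇒ in B — A clean, B soiled
t=4 Suck ⇒ in B — A clean, B clean

in B — A clean, B clean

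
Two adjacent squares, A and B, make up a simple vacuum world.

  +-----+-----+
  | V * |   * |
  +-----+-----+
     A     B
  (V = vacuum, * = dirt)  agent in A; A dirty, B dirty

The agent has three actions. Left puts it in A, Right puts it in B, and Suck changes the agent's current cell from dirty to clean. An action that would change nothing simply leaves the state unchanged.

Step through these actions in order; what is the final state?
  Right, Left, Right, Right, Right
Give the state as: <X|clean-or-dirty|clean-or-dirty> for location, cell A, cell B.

t=1 Right ⇒ <B|dirty|dirty>
t=2 Left ⇒ <A|dirty|dirty>
t=3 Right ⇒ <B|dirty|dirty>
t=4 Right ⇒ <B|dirty|dirty>
t=5 Right ⇒ <B|dirty|dirty>

<B|dirty|dirty>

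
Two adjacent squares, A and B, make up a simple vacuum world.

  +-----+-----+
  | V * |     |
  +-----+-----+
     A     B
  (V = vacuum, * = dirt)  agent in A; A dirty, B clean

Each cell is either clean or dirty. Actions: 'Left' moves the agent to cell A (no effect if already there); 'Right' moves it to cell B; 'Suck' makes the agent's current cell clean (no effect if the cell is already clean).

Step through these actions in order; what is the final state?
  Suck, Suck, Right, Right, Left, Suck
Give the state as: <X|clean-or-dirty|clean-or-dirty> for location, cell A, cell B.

[1] after Suck: <A|clean|clean>
[2] after Suck: <A|clean|clean>
[3] after Right: <B|clean|clean>
[4] after Right: <B|clean|clean>
[5] after Left: <A|clean|clean>
[6] after Suck: <A|clean|clean>

<A|clean|clean>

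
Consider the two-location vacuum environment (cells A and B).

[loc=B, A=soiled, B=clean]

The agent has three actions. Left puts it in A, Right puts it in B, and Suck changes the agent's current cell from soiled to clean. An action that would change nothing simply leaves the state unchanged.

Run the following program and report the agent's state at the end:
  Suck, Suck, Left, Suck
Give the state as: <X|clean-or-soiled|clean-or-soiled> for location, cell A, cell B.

<A|clean|clean>

Suck (#1): <B|soiled|clean>
Suck (#2): <B|soiled|clean>
Left (#3): <A|soiled|clean>
Suck (#4): <A|clean|clean>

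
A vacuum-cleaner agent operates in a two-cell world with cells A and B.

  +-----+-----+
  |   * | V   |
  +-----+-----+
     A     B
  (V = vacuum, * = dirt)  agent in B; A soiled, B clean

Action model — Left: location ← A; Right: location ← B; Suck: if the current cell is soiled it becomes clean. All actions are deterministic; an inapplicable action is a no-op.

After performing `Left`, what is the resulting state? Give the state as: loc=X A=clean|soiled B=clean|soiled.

start: loc=B A=soiled B=clean
[1] after Left: loc=A A=soiled B=clean

loc=A A=soiled B=clean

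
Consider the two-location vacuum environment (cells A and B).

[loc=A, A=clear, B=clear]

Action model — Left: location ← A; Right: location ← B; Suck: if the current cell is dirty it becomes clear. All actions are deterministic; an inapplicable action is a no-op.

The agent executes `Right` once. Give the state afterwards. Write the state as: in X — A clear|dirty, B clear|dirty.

start: in A — A clear, B clear
t=1 Right ⇒ in B — A clear, B clear

in B — A clear, B clear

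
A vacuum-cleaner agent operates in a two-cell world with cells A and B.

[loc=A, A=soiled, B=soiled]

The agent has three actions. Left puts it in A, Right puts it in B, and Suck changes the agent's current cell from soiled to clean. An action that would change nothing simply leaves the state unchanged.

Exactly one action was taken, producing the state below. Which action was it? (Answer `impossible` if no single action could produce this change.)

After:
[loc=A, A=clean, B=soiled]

try  Left: <A|soiled|soiled>
try Right: <B|soiled|soiled>
try  Suck: <A|clean|soiled>  ← match

Suck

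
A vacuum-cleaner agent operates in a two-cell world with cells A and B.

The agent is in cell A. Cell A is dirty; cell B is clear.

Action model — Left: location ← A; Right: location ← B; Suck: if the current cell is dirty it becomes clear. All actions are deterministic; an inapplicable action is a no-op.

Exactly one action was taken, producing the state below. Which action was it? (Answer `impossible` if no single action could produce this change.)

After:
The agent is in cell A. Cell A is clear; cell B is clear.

Suck

try  Left: in A — A dirty, B clear
try Right: in B — A dirty, B clear
try  Suck: in A — A clear, B clear  ← match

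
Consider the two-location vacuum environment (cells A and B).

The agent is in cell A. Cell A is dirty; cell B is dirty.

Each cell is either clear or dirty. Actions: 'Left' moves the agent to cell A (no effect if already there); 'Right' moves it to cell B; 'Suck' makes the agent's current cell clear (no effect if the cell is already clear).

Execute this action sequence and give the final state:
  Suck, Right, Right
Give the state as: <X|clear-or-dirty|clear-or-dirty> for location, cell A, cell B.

<B|clear|dirty>

1. Suck → <A|clear|dirty>
2. Right → <B|clear|dirty>
3. Right → <B|clear|dirty>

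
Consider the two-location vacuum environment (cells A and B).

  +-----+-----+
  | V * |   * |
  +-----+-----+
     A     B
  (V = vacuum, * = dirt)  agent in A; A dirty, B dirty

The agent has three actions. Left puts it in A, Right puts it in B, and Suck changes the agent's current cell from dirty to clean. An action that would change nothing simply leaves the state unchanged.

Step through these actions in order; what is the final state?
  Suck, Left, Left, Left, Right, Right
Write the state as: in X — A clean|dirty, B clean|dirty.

in B — A clean, B dirty

[1] after Suck: in A — A clean, B dirty
[2] after Left: in A — A clean, B dirty
[3] after Left: in A — A clean, B dirty
[4] after Left: in A — A clean, B dirty
[5] after Right: in B — A clean, B dirty
[6] after Right: in B — A clean, B dirty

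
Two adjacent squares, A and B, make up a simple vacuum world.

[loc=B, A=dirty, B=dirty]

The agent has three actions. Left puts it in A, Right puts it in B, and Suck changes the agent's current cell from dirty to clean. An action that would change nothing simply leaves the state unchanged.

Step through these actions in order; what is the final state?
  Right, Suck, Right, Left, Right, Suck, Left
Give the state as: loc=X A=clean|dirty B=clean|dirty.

loc=A A=dirty B=clean

1. Right → loc=B A=dirty B=dirty
2. Suck → loc=B A=dirty B=clean
3. Right → loc=B A=dirty B=clean
4. Left → loc=A A=dirty B=clean
5. Right → loc=B A=dirty B=clean
6. Suck → loc=B A=dirty B=clean
7. Left → loc=A A=dirty B=clean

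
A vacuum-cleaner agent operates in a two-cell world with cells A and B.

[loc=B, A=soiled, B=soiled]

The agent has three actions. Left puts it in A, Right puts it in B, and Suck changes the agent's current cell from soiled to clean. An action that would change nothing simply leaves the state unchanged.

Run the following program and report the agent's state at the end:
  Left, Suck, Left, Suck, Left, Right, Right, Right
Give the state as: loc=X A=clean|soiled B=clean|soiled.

t=1 Left ⇒ loc=A A=soiled B=soiled
t=2 Suck ⇒ loc=A A=clean B=soiled
t=3 Left ⇒ loc=A A=clean B=soiled
t=4 Suck ⇒ loc=A A=clean B=soiled
t=5 Left ⇒ loc=A A=clean B=soiled
t=6 Right ⇒ loc=B A=clean B=soiled
t=7 Right ⇒ loc=B A=clean B=soiled
t=8 Right ⇒ loc=B A=clean B=soiled

loc=B A=clean B=soiled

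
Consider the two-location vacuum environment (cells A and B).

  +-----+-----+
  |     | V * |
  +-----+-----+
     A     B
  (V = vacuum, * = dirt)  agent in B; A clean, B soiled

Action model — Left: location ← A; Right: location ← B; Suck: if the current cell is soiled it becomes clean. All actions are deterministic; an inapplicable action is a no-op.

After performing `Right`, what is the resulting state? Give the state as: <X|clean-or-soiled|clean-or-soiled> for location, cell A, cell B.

<B|clean|soiled>

start: <B|clean|soiled>
[1] after Right: <B|clean|soiled>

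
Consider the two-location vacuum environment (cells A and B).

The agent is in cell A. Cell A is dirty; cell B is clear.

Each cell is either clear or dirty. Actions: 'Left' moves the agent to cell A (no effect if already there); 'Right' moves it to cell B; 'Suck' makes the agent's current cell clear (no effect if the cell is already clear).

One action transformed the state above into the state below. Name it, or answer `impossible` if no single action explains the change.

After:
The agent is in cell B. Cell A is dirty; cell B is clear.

try  Left: (A; A:dirty, B:clear)
try Right: (B; A:dirty, B:clear)  ← match
try  Suck: (A; A:clear, B:clear)

Right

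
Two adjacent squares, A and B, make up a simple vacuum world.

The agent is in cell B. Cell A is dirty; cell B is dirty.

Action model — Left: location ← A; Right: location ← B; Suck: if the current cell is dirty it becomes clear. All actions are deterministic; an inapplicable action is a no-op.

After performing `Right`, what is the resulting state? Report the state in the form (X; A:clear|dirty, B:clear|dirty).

(B; A:dirty, B:dirty)

start: (B; A:dirty, B:dirty)
[1] after Right: (B; A:dirty, B:dirty)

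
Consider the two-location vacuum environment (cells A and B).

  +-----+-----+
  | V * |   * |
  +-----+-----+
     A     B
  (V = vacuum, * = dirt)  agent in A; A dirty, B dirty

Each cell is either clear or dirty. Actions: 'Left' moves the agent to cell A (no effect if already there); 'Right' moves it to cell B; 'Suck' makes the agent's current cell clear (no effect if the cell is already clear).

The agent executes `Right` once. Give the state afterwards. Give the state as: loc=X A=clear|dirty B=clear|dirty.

loc=B A=dirty B=dirty

start: loc=A A=dirty B=dirty
1) do Right; now loc=B A=dirty B=dirty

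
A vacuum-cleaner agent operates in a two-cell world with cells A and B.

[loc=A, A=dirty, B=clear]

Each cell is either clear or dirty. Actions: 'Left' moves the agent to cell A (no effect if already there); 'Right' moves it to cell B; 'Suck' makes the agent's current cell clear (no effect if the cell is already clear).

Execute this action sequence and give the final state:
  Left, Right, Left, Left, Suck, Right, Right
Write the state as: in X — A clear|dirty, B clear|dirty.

1. Left → in A — A dirty, B clear
2. Right → in B — A dirty, B clear
3. Left → in A — A dirty, B clear
4. Left → in A — A dirty, B clear
5. Suck → in A — A clear, B clear
6. Right → in B — A clear, B clear
7. Right → in B — A clear, B clear

in B — A clear, B clear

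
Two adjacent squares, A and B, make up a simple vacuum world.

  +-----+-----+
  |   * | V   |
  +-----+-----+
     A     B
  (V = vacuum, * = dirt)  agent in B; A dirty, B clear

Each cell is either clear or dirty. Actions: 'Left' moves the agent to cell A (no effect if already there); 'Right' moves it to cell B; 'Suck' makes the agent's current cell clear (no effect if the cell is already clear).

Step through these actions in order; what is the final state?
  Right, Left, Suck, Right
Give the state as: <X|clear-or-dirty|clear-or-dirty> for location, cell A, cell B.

t=1 Right ⇒ <B|dirty|clear>
t=2 Left ⇒ <A|dirty|clear>
t=3 Suck ⇒ <A|clear|clear>
t=4 Right ⇒ <B|clear|clear>

<B|clear|clear>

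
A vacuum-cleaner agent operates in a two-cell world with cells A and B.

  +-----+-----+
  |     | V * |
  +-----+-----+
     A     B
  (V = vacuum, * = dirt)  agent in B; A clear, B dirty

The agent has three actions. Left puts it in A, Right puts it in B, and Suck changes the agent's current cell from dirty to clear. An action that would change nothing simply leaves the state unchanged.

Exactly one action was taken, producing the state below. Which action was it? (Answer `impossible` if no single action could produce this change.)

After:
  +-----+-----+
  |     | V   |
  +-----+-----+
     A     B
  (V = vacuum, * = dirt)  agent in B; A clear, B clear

try  Left: in A — A clear, B dirty
try Right: in B — A clear, B dirty
try  Suck: in B — A clear, B clear  ← match

Suck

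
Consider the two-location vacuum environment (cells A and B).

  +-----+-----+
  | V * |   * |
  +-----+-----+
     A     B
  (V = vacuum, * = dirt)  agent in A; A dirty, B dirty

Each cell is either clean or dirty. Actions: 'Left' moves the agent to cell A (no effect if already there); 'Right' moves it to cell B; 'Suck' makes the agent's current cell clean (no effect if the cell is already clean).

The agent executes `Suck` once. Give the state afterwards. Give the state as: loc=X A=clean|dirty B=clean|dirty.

start: loc=A A=dirty B=dirty
Suck (#1): loc=A A=clean B=dirty

loc=A A=clean B=dirty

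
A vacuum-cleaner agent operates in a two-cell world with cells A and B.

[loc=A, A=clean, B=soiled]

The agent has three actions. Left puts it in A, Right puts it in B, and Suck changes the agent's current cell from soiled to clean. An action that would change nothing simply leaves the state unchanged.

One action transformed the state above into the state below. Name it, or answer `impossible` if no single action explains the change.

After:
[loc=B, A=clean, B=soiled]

try  Left: in A — A clean, B soiled
try Right: in B — A clean, B soiled  ← match
try  Suck: in A — A clean, B soiled

Right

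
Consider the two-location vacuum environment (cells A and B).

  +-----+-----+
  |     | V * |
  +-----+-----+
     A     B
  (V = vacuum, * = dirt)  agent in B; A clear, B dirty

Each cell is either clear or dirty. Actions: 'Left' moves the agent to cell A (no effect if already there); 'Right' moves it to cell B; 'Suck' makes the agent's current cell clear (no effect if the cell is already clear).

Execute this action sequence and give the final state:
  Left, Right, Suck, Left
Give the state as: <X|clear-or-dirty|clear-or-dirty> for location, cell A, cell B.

Left (#1): <A|clear|dirty>
Right (#2): <B|clear|dirty>
Suck (#3): <B|clear|clear>
Left (#4): <A|clear|clear>

<A|clear|clear>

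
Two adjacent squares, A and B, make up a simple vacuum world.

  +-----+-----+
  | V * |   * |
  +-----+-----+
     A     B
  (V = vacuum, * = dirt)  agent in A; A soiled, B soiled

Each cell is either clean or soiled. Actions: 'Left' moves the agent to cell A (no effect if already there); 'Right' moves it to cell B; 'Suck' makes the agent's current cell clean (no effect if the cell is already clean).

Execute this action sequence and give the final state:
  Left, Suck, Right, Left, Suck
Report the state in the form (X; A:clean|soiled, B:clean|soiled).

step 1/5 (Left): (A; A:soiled, B:soiled)
step 2/5 (Suck): (A; A:clean, B:soiled)
step 3/5 (Right): (B; A:clean, B:soiled)
step 4/5 (Left): (A; A:clean, B:soiled)
step 5/5 (Suck): (A; A:clean, B:soiled)

(A; A:clean, B:soiled)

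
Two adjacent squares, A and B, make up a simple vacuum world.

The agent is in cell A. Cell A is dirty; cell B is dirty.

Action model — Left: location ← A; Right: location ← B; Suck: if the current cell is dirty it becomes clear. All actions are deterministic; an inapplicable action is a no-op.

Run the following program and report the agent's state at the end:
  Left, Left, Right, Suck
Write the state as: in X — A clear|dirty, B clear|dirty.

in B — A dirty, B clear

step 1/4 (Left): in A — A dirty, B dirty
step 2/4 (Left): in A — A dirty, B dirty
step 3/4 (Right): in B — A dirty, B dirty
step 4/4 (Suck): in B — A dirty, B clear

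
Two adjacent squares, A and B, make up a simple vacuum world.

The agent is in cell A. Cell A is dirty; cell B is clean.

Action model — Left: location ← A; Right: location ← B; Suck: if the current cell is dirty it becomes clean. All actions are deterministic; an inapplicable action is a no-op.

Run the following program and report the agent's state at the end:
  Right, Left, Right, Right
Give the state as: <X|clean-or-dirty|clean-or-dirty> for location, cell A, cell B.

<B|dirty|clean>

Right (#1): <B|dirty|clean>
Left (#2): <A|dirty|clean>
Right (#3): <B|dirty|clean>
Right (#4): <B|dirty|clean>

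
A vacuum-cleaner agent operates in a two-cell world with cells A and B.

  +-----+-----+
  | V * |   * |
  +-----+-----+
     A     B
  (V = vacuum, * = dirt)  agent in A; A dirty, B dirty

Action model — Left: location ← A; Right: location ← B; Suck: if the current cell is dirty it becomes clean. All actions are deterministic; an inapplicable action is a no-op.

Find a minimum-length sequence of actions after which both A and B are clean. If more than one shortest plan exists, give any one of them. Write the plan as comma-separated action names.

Suck, Right, Suck

1) do Suck; now in A — A clean, B dirty
2) do Right; now in B — A clean, B dirty
3) do Suck; now in B — A clean, B clean
min 3: Suck A + move + Suck B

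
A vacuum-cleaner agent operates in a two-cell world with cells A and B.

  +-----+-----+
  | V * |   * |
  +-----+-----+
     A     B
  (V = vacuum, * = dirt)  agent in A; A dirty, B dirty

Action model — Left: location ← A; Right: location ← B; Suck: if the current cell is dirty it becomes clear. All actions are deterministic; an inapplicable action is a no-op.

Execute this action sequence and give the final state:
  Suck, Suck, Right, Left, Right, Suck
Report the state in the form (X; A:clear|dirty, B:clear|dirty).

Suck (#1): (A; A:clear, B:dirty)
Suck (#2): (A; A:clear, B:dirty)
Right (#3): (B; A:clear, B:dirty)
Left (#4): (A; A:clear, B:dirty)
Right (#5): (B; A:clear, B:dirty)
Suck (#6): (B; A:clear, B:clear)

(B; A:clear, B:clear)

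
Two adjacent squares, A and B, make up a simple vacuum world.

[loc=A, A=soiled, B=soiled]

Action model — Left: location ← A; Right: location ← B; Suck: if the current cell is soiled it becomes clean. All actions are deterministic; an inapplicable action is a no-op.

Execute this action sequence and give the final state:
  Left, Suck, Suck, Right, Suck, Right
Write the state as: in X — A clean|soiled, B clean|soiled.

1) do Left; now in A — A soiled, B soiled
2) do Suck; now in A — A clean, B soiled
3) do Suck; now in A — A clean, B soiled
4) do Right; now in B — A clean, B soiled
5) do Suck; now in B — A clean, B clean
6) do Right; now in B — A clean, B clean

in B — A clean, B clean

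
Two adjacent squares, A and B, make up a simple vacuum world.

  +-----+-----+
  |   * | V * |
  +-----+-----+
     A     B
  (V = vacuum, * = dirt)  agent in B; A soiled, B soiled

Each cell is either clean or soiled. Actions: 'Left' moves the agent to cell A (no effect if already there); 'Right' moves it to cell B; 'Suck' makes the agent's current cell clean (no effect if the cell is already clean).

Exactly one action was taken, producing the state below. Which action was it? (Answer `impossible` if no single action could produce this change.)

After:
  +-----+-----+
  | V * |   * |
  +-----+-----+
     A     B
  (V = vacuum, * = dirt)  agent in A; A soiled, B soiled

try  Left: loc=A A=soiled B=soiled  ← match
try Right: loc=B A=soiled B=soiled
try  Suck: loc=B A=soiled B=clean

Left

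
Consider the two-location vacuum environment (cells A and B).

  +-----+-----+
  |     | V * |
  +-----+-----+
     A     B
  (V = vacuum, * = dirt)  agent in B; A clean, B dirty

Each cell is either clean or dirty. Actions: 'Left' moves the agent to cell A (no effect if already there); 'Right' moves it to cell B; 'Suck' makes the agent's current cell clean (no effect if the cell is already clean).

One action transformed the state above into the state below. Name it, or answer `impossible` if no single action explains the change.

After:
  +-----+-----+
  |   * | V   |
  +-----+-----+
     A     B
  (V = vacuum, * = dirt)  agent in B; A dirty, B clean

impossible

try  Left: loc=A A=clean B=dirty
try Right: loc=B A=clean B=dirty
try  Suck: loc=B A=clean B=clean
no single action produces the after-state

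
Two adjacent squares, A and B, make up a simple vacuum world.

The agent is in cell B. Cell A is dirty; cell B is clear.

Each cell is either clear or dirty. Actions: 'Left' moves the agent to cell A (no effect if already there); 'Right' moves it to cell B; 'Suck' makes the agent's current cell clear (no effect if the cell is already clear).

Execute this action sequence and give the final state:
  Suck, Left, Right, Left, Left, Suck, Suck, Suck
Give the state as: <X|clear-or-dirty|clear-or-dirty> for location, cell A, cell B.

[1] after Suck: <B|dirty|clear>
[2] after Left: <A|dirty|clear>
[3] after Right: <B|dirty|clear>
[4] after Left: <A|dirty|clear>
[5] after Left: <A|dirty|clear>
[6] after Suck: <A|clear|clear>
[7] after Suck: <A|clear|clear>
[8] after Suck: <A|clear|clear>

<A|clear|clear>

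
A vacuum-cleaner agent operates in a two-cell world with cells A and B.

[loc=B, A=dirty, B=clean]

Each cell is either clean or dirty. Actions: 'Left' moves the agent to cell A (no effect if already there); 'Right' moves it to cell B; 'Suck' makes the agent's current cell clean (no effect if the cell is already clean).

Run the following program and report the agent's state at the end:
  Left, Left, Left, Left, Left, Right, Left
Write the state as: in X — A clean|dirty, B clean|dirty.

t=1 Left ⇒ in A — A dirty, B clean
t=2 Left ⇒ in A — A dirty, B clean
t=3 Left ⇒ in A — A dirty, B clean
t=4 Left ⇒ in A — A dirty, B clean
t=5 Left ⇒ in A — A dirty, B clean
t=6 Right ⇒ in B — A dirty, B clean
t=7 Left ⇒ in A — A dirty, B clean

in A — A dirty, B clean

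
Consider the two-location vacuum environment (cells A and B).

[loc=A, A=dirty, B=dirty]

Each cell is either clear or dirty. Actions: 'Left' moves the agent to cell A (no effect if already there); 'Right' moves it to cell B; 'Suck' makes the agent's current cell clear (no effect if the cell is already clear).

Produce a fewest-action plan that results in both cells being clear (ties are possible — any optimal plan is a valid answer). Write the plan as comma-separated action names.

Suck, Right, Suck

1. Suck → loc=A A=clear B=dirty
2. Right → loc=B A=clear B=dirty
3. Suck → loc=B A=clear B=clear
min 3: Suck A + move + Suck B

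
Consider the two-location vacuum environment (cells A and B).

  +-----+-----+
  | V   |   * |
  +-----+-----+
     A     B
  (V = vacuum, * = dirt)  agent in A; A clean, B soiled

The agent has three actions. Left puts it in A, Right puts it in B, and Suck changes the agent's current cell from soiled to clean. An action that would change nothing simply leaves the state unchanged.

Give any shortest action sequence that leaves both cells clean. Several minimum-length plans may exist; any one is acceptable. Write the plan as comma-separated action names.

Right, Suck

[1] after Right: <B|clean|soiled>
[2] after Suck: <B|clean|clean>
min 2: go B then Suck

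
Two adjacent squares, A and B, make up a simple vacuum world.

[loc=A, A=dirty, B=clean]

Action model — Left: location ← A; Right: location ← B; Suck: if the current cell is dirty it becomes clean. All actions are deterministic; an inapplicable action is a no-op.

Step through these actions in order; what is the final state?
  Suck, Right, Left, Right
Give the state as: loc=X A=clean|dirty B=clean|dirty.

loc=B A=clean B=clean

step 1/4 (Suck): loc=A A=clean B=clean
step 2/4 (Right): loc=B A=clean B=clean
step 3/4 (Left): loc=A A=clean B=clean
step 4/4 (Right): loc=B A=clean B=clean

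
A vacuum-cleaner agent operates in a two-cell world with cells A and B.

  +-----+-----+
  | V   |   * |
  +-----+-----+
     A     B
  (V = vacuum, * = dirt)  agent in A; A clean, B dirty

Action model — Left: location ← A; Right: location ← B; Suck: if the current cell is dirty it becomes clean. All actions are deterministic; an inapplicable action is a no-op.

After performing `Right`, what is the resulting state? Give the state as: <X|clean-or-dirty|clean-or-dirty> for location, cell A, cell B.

<B|clean|dirty>

start: <A|clean|dirty>
Right (#1): <B|clean|dirty>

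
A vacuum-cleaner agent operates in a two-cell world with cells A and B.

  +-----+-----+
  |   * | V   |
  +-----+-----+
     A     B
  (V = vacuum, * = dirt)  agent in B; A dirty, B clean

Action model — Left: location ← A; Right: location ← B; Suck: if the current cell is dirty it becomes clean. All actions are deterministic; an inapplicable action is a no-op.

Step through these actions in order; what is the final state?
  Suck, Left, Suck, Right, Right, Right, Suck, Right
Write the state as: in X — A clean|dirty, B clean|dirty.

step 1/8 (Suck): in B — A dirty, B clean
step 2/8 (Left): in A — A dirty, B clean
step 3/8 (Suck): in A — A clean, B clean
step 4/8 (Right): in B — A clean, B clean
step 5/8 (Right): in B — A clean, B clean
step 6/8 (Right): in B — A clean, B clean
step 7/8 (Suck): in B — A clean, B clean
step 8/8 (Right): in B — A clean, B clean

in B — A clean, B clean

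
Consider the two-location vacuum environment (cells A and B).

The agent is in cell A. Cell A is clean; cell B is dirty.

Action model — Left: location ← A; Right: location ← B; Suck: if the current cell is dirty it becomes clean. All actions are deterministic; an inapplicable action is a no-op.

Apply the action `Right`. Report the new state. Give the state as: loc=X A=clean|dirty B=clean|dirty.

loc=B A=clean B=dirty

start: loc=A A=clean B=dirty
t=1 Right ⇒ loc=B A=clean B=dirty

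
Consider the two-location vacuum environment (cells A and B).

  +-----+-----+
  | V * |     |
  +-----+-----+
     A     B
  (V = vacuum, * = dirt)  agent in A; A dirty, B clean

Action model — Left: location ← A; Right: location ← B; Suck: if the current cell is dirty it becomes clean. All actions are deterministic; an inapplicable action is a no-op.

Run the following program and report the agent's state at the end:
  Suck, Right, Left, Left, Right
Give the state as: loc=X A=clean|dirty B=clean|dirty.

loc=B A=clean B=clean

1) do Suck; now loc=A A=clean B=clean
2) do Right; now loc=B A=clean B=clean
3) do Left; now loc=A A=clean B=clean
4) do Left; now loc=A A=clean B=clean
5) do Right; now loc=B A=clean B=clean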